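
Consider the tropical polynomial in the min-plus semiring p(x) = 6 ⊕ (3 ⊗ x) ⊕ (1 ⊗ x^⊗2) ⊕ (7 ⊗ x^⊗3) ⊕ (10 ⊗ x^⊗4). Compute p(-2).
p(-2) = -3

A tropical monomial a ⊗ x^⊗i evaluates to a + i · x. Evaluating each term at x = -2:
  Term 0 contributes 6 + 0 · -2 = 6
  Term 1 contributes 3 + 1 · -2 = 1
  Term 2 contributes 1 + 2 · -2 = -3
  Term 3 contributes 7 + 3 · -2 = 1
  Term 4 contributes 10 + 4 · -2 = 2
p(-2) = ⊕ of these = min[6, 1, -3, 1, 2] = -3.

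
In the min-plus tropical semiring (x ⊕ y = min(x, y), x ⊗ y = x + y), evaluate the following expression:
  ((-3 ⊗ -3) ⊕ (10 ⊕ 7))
((-3 ⊗ -3) ⊕ (10 ⊕ 7)) = -6

Expand innermost to outermost. Recall ⊕ takes the minimum of its arguments and ⊗ takes their sum. Working out the expression ((-3 ⊗ -3) ⊕ (10 ⊕ 7)) gives -6.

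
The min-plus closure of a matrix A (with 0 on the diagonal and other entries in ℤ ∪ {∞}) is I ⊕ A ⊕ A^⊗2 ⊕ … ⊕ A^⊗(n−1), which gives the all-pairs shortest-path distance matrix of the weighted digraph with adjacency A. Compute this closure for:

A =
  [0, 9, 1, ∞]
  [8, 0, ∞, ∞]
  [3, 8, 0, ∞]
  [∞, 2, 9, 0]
Closure =
  [0, 9, 1, ∞]
  [8, 0, 9, ∞]
  [3, 8, 0, ∞]
  [10, 2, 9, 0]

This is the Floyd-Warshall all-pairs shortest-path computation. For each intermediate vertex k = 0, 1, …, 3, update dist[i][j] ← min(dist[i][j], dist[i][k] + dist[k][j]). The final matrix gives, for each (i, j), the minimum total weight of any directed path from i to j (possibly empty when i = j).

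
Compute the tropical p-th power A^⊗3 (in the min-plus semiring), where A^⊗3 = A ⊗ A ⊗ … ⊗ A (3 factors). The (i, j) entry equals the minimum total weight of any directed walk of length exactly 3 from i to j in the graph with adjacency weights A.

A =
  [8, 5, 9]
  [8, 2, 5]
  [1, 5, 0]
A^⊗3 =
  [10, 9, 9]
  [6, 6, 5]
  [1, 5, 0]

Each entry (A^⊗3)_ij equals the minimum over all length-3 walks i = v_0 → v_1 → … → v_3 = j of Σ_t A[v_t][v_{t+1}]. For example, for (i, j) = (0, 2) we minimise over 9 possible intermediate vertex sequences; the minimum is 9, attained along the walk 0 → 2 → 2 → 2.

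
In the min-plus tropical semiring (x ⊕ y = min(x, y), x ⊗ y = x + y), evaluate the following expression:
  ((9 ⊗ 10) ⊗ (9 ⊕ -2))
((9 ⊗ 10) ⊗ (9 ⊕ -2)) = 17

Expand innermost to outermost. Recall ⊕ takes the minimum of its arguments and ⊗ takes their sum. Working out the expression ((9 ⊗ 10) ⊗ (9 ⊕ -2)) gives 17.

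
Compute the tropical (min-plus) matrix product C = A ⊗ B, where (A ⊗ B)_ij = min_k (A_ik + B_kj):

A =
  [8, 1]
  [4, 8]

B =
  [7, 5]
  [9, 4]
A ⊗ B =
  [10, 5]
  [11, 9]

Apply the min-plus product entry-by-entry:
  C[0][0] = min over k of (A[0][0] + B[0][0] = 8 + 7 = 15, A[0][1] + B[1][0] = 1 + 9 = 10) = 10 (attained at k = 1)
  C[0][1] = min over k of (A[0][0] + B[0][1] = 8 + 5 = 13, A[0][1] + B[1][1] = 1 + 4 = 5) = 5 (attained at k = 1)
  C[1][0] = min over k of (A[1][0] + B[0][0] = 4 + 7 = 11, A[1][1] + B[1][0] = 8 + 9 = 17) = 11 (attained at k = 0)
  C[1][1] = min over k of (A[1][0] + B[0][1] = 4 + 5 = 9, A[1][1] + B[1][1] = 8 + 4 = 12) = 9 (attained at k = 0)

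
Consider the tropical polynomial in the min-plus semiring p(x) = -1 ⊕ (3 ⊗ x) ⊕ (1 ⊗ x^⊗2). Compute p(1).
p(1) = -1

A tropical monomial a ⊗ x^⊗i evaluates to a + i · x. Evaluating each term at x = 1:
  Term 0 contributes -1 + 0 · 1 = -1
  Term 1 contributes 3 + 1 · 1 = 4
  Term 2 contributes 1 + 2 · 1 = 3
p(1) = ⊕ of these = min[-1, 4, 3] = -1.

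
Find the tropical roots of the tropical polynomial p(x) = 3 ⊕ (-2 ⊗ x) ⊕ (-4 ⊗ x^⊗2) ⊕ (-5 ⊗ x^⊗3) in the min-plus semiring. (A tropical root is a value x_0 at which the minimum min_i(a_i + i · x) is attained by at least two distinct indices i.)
Roots: {1, 2, 5}

Each tropical root is a break point of the lower envelope of the lines y = a_i + i · x (there are 4 lines, with slopes 0, 1, ..., 3). Only the lines that attain the minimum somewhere contribute to roots; other lines are dominated. Here the surviving (envelope) indices are i = 3, i = 2, i = 1, i = 0.
Intersections between consecutive envelope lines give the roots: for adjacent envelope indices i < j the intersection is x = (a_i − a_j) / (j − i). Reading off the sorted break points: {1, 2, 5}.
Verification: at each break x_0, at least two indices attain the minimum of min_i(a_i + i · x_0).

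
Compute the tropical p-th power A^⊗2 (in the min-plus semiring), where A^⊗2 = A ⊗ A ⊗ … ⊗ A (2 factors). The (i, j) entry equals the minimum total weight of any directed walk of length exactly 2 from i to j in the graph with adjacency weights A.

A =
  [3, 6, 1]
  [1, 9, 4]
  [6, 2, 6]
A^⊗2 =
  [6, 3, 4]
  [4, 6, 2]
  [3, 8, 6]

Each entry (A^⊗2)_ij equals the minimum over all length-2 walks i = v_0 → v_1 → … → v_2 = j of Σ_t A[v_t][v_{t+1}]. For example, for (i, j) = (0, 2) we minimise over 3 possible intermediate vertex sequences; the minimum is 4, attained along the walk 0 → 0 → 2.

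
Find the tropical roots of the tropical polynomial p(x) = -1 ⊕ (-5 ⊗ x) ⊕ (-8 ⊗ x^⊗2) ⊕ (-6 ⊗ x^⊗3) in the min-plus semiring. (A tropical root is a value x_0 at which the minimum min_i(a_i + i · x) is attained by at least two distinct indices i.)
Roots: {-2, 3, 4}

Each tropical root is a break point of the lower envelope of the lines y = a_i + i · x (there are 4 lines, with slopes 0, 1, ..., 3). Only the lines that attain the minimum somewhere contribute to roots; other lines are dominated. Here the surviving (envelope) indices are i = 3, i = 2, i = 1, i = 0.
Intersections between consecutive envelope lines give the roots: for adjacent envelope indices i < j the intersection is x = (a_i − a_j) / (j − i). Reading off the sorted break points: {-2, 3, 4}.
Verification: at each break x_0, at least two indices attain the minimum of min_i(a_i + i · x_0).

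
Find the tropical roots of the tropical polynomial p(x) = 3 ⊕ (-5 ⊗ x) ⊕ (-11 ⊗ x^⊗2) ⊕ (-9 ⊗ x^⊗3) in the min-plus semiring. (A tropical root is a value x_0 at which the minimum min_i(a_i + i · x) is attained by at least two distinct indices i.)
Roots: {-2, 6, 8}

Each tropical root is a break point of the lower envelope of the lines y = a_i + i · x (there are 4 lines, with slopes 0, 1, ..., 3). Only the lines that attain the minimum somewhere contribute to roots; other lines are dominated. Here the surviving (envelope) indices are i = 3, i = 2, i = 1, i = 0.
Intersections between consecutive envelope lines give the roots: for adjacent envelope indices i < j the intersection is x = (a_i − a_j) / (j − i). Reading off the sorted break points: {-2, 6, 8}.
Verification: at each break x_0, at least two indices attain the minimum of min_i(a_i + i · x_0).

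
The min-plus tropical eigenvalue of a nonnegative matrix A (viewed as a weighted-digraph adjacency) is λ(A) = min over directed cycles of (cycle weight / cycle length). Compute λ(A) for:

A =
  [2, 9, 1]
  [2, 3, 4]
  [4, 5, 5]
λ(A) = 2

Enumerate directed cycles and compute their means (weight / length). Sample:
  cycle 0 → 0: weight = 2, length = 1, mean = 2/1 ≈ 2.000
  cycle 1 → 1: weight = 3, length = 1, mean = 3/1 ≈ 3.000
  cycle 2 → 2: weight = 5, length = 1, mean = 5/1 ≈ 5.000
  cycle 0 → 1 → 0: weight = 11, length = 2, mean = 11/2 ≈ 5.500
  cycle 0 → 2 → 0: weight = 5, length = 2, mean = 5/2 ≈ 2.500
  cycle 1 → 0 → 1: weight = 11, length = 2, mean = 11/2 ≈ 5.500
Minimum mean = 2.000, attained e.g. along the cycle 0 → 0 with weight 2 and length 1. So λ(A) = 2/1 = 2.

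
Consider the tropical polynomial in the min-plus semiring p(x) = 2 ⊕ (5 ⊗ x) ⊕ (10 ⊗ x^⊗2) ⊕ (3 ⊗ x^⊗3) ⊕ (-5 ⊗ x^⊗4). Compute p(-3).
p(-3) = -17

A tropical monomial a ⊗ x^⊗i evaluates to a + i · x. Evaluating each term at x = -3:
  Term 0 contributes 2 + 0 · -3 = 2
  Term 1 contributes 5 + 1 · -3 = 2
  Term 2 contributes 10 + 2 · -3 = 4
  Term 3 contributes 3 + 3 · -3 = -6
  Term 4 contributes -5 + 4 · -3 = -17
p(-3) = ⊕ of these = min[2, 2, 4, -6, -17] = -17.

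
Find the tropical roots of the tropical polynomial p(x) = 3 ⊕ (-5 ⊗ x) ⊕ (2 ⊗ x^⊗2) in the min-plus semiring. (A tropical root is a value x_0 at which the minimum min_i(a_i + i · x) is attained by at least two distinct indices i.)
Roots: {-7, 8}

Each tropical root is a break point of the lower envelope of the lines y = a_i + i · x (there are 3 lines, with slopes 0, 1, ..., 2). Only the lines that attain the minimum somewhere contribute to roots; other lines are dominated. Here the surviving (envelope) indices are i = 2, i = 1, i = 0.
Intersections between consecutive envelope lines give the roots: for adjacent envelope indices i < j the intersection is x = (a_i − a_j) / (j − i). Reading off the sorted break points: {-7, 8}.
Verification: at each break x_0, at least two indices attain the minimum of min_i(a_i + i · x_0).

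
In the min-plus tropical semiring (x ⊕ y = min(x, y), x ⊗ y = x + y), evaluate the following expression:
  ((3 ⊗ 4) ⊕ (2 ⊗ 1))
((3 ⊗ 4) ⊕ (2 ⊗ 1)) = 3

Expand innermost to outermost. Recall ⊕ takes the minimum of its arguments and ⊗ takes their sum. Working out the expression ((3 ⊗ 4) ⊕ (2 ⊗ 1)) gives 3.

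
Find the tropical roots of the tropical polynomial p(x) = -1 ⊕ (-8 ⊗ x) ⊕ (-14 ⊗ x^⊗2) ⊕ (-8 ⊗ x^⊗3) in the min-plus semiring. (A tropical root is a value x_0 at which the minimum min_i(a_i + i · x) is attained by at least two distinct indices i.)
Roots: {-6, 6, 7}

Each tropical root is a break point of the lower envelope of the lines y = a_i + i · x (there are 4 lines, with slopes 0, 1, ..., 3). Only the lines that attain the minimum somewhere contribute to roots; other lines are dominated. Here the surviving (envelope) indices are i = 3, i = 2, i = 1, i = 0.
Intersections between consecutive envelope lines give the roots: for adjacent envelope indices i < j the intersection is x = (a_i − a_j) / (j − i). Reading off the sorted break points: {-6, 6, 7}.
Verification: at each break x_0, at least two indices attain the minimum of min_i(a_i + i · x_0).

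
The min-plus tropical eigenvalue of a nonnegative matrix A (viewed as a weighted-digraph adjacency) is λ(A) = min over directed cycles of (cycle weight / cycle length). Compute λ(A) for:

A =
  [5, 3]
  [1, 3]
λ(A) = 2

Enumerate directed cycles and compute their means (weight / length). Sample:
  cycle 0 → 0: weight = 5, length = 1, mean = 5/1 ≈ 5.000
  cycle 1 → 1: weight = 3, length = 1, mean = 3/1 ≈ 3.000
  cycle 0 → 1 → 0: weight = 4, length = 2, mean = 4/2 ≈ 2.000
  cycle 1 → 0 → 1: weight = 4, length = 2, mean = 4/2 ≈ 2.000
Minimum mean = 2.000, attained e.g. along the cycle 0 → 1 → 0 with weight 4 and length 2. So λ(A) = 4/2 = 2.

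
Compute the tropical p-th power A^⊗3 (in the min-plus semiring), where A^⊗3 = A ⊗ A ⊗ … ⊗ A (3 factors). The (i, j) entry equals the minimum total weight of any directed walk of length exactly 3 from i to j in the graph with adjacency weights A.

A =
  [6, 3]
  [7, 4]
A^⊗3 =
  [14, 11]
  [15, 12]

Each entry (A^⊗3)_ij equals the minimum over all length-3 walks i = v_0 → v_1 → … → v_3 = j of Σ_t A[v_t][v_{t+1}]. For example, for (i, j) = (0, 1) we minimise over 4 possible intermediate vertex sequences; the minimum is 11, attained along the walk 0 → 1 → 1 → 1.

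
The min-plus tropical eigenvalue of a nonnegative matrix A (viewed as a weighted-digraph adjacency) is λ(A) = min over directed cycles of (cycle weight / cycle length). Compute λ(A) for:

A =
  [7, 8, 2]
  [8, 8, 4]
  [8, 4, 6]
λ(A) = 4

Enumerate directed cycles and compute their means (weight / length). Sample:
  cycle 0 → 0: weight = 7, length = 1, mean = 7/1 ≈ 7.000
  cycle 1 → 1: weight = 8, length = 1, mean = 8/1 ≈ 8.000
  cycle 2 → 2: weight = 6, length = 1, mean = 6/1 ≈ 6.000
  cycle 0 → 1 → 0: weight = 16, length = 2, mean = 16/2 ≈ 8.000
  cycle 0 → 2 → 0: weight = 10, length = 2, mean = 10/2 ≈ 5.000
  cycle 1 → 0 → 1: weight = 16, length = 2, mean = 16/2 ≈ 8.000
Minimum mean = 4.000, attained e.g. along the cycle 1 → 2 → 1 with weight 8 and length 2. So λ(A) = 8/2 = 4.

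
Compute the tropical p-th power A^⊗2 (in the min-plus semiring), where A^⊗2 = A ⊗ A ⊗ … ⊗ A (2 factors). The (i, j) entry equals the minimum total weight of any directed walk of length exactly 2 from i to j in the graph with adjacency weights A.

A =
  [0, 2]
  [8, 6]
A^⊗2 =
  [0, 2]
  [8, 10]

Each entry (A^⊗2)_ij equals the minimum over all length-2 walks i = v_0 → v_1 → … → v_2 = j of Σ_t A[v_t][v_{t+1}]. For example, for (i, j) = (0, 1) we minimise over 2 possible intermediate vertex sequences; the minimum is 2, attained along the walk 0 → 0 → 1.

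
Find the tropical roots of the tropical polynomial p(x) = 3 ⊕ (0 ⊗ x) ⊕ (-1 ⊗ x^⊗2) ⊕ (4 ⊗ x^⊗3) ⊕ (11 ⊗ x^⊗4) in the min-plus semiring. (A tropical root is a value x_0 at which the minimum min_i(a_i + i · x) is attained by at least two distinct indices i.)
Roots: {-7, -5, 1, 3}

Each tropical root is a break point of the lower envelope of the lines y = a_i + i · x (there are 5 lines, with slopes 0, 1, ..., 4). Only the lines that attain the minimum somewhere contribute to roots; other lines are dominated. Here the surviving (envelope) indices are i = 4, i = 3, i = 2, i = 1, i = 0.
Intersections between consecutive envelope lines give the roots: for adjacent envelope indices i < j the intersection is x = (a_i − a_j) / (j − i). Reading off the sorted break points: {-7, -5, 1, 3}.
Verification: at each break x_0, at least two indices attain the minimum of min_i(a_i + i · x_0).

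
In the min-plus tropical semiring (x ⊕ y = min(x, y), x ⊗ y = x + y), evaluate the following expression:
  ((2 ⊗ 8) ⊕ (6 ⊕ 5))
((2 ⊗ 8) ⊕ (6 ⊕ 5)) = 5

Expand innermost to outermost. Recall ⊕ takes the minimum of its arguments and ⊗ takes their sum. Working out the expression ((2 ⊗ 8) ⊕ (6 ⊕ 5)) gives 5.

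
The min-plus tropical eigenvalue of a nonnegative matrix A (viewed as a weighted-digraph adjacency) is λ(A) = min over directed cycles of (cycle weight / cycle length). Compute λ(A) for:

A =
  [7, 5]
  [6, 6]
λ(A) = 11/2

Enumerate directed cycles and compute their means (weight / length). Sample:
  cycle 0 → 0: weight = 7, length = 1, mean = 7/1 ≈ 7.000
  cycle 1 → 1: weight = 6, length = 1, mean = 6/1 ≈ 6.000
  cycle 0 → 1 → 0: weight = 11, length = 2, mean = 11/2 ≈ 5.500
  cycle 1 → 0 → 1: weight = 11, length = 2, mean = 11/2 ≈ 5.500
Minimum mean = 5.500, attained e.g. along the cycle 0 → 1 → 0 with weight 11 and length 2. So λ(A) = 11/2 = 11/2.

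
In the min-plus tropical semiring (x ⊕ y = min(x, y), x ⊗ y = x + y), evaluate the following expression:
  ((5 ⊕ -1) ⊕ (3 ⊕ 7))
((5 ⊕ -1) ⊕ (3 ⊕ 7)) = -1

Expand innermost to outermost. Recall ⊕ takes the minimum of its arguments and ⊗ takes their sum. Working out the expression ((5 ⊕ -1) ⊕ (3 ⊕ 7)) gives -1.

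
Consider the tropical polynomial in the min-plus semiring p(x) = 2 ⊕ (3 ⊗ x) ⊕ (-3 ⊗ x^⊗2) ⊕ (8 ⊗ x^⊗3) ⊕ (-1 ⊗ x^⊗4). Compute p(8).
p(8) = 2

A tropical monomial a ⊗ x^⊗i evaluates to a + i · x. Evaluating each term at x = 8:
  Term 0 contributes 2 + 0 · 8 = 2
  Term 1 contributes 3 + 1 · 8 = 11
  Term 2 contributes -3 + 2 · 8 = 13
  Term 3 contributes 8 + 3 · 8 = 32
  Term 4 contributes -1 + 4 · 8 = 31
p(8) = ⊕ of these = min[2, 11, 13, 32, 31] = 2.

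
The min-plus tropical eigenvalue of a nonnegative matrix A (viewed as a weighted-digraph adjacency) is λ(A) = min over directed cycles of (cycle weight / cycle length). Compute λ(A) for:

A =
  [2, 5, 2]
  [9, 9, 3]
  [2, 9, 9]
λ(A) = 2

Enumerate directed cycles and compute their means (weight / length). Sample:
  cycle 0 → 0: weight = 2, length = 1, mean = 2/1 ≈ 2.000
  cycle 1 → 1: weight = 9, length = 1, mean = 9/1 ≈ 9.000
  cycle 2 → 2: weight = 9, length = 1, mean = 9/1 ≈ 9.000
  cycle 0 → 1 → 0: weight = 14, length = 2, mean = 14/2 ≈ 7.000
  cycle 0 → 2 → 0: weight = 4, length = 2, mean = 4/2 ≈ 2.000
  cycle 1 → 0 → 1: weight = 14, length = 2, mean = 14/2 ≈ 7.000
Minimum mean = 2.000, attained e.g. along the cycle 0 → 0 with weight 2 and length 1. So λ(A) = 2/1 = 2.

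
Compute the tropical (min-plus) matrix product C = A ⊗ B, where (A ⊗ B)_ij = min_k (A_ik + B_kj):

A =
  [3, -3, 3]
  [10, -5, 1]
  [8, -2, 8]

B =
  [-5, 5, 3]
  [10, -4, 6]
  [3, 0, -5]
A ⊗ B =
  [-2, -7, -2]
  [4, -9, -4]
  [3, -6, 3]

Apply the min-plus product entry-by-entry:
  C[0][0] = min over k of (A[0][0] + B[0][0] = 3 + -5 = -2, A[0][1] + B[1][0] = -3 + 10 = 7, A[0][2] + B[2][0] = 3 + 3 = 6) = -2 (attained at k = 0)
  C[0][1] = min over k of (A[0][0] + B[0][1] = 3 + 5 = 8, A[0][1] + B[1][1] = -3 + -4 = -7, A[0][2] + B[2][1] = 3 + 0 = 3) = -7 (attained at k = 1)
  C[0][2] = min over k of (A[0][0] + B[0][2] = 3 + 3 = 6, A[0][1] + B[1][2] = -3 + 6 = 3, A[0][2] + B[2][2] = 3 + -5 = -2) = -2 (attained at k = 2)
  C[1][0] = min over k of (A[1][0] + B[0][0] = 10 + -5 = 5, A[1][1] + B[1][0] = -5 + 10 = 5, A[1][2] + B[2][0] = 1 + 3 = 4) = 4 (attained at k = 2)
  C[1][1] = min over k of (A[1][0] + B[0][1] = 10 + 5 = 15, A[1][1] + B[1][1] = -5 + -4 = -9, A[1][2] + B[2][1] = 1 + 0 = 1) = -9 (attained at k = 1)
  C[1][2] = min over k of (A[1][0] + B[0][2] = 10 + 3 = 13, A[1][1] + B[1][2] = -5 + 6 = 1, A[1][2] + B[2][2] = 1 + -5 = -4) = -4 (attained at k = 2)
  C[2][0] = min over k of (A[2][0] + B[0][0] = 8 + -5 = 3, A[2][1] + B[1][0] = -2 + 10 = 8, A[2][2] + B[2][0] = 8 + 3 = 11) = 3 (attained at k = 0)
  C[2][1] = min over k of (A[2][0] + B[0][1] = 8 + 5 = 13, A[2][1] + B[1][1] = -2 + -4 = -6, A[2][2] + B[2][1] = 8 + 0 = 8) = -6 (attained at k = 1)
  C[2][2] = min over k of (A[2][0] + B[0][2] = 8 + 3 = 11, A[2][1] + B[1][2] = -2 + 6 = 4, A[2][2] + B[2][2] = 8 + -5 = 3) = 3 (attained at k = 2)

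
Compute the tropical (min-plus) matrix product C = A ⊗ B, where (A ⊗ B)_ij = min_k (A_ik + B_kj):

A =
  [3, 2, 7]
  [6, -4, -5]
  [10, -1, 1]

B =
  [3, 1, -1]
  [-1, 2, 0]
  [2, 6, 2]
A ⊗ B =
  [1, 4, 2]
  [-5, -2, -4]
  [-2, 1, -1]

Apply the min-plus product entry-by-entry:
  C[0][0] = min over k of (A[0][0] + B[0][0] = 3 + 3 = 6, A[0][1] + B[1][0] = 2 + -1 = 1, A[0][2] + B[2][0] = 7 + 2 = 9) = 1 (attained at k = 1)
  C[0][1] = min over k of (A[0][0] + B[0][1] = 3 + 1 = 4, A[0][1] + B[1][1] = 2 + 2 = 4, A[0][2] + B[2][1] = 7 + 6 = 13) = 4 (attained at k = 0)
  C[0][2] = min over k of (A[0][0] + B[0][2] = 3 + -1 = 2, A[0][1] + B[1][2] = 2 + 0 = 2, A[0][2] + B[2][2] = 7 + 2 = 9) = 2 (attained at k = 0)
  C[1][0] = min over k of (A[1][0] + B[0][0] = 6 + 3 = 9, A[1][1] + B[1][0] = -4 + -1 = -5, A[1][2] + B[2][0] = -5 + 2 = -3) = -5 (attained at k = 1)
  C[1][1] = min over k of (A[1][0] + B[0][1] = 6 + 1 = 7, A[1][1] + B[1][1] = -4 + 2 = -2, A[1][2] + B[2][1] = -5 + 6 = 1) = -2 (attained at k = 1)
  C[1][2] = min over k of (A[1][0] + B[0][2] = 6 + -1 = 5, A[1][1] + B[1][2] = -4 + 0 = -4, A[1][2] + B[2][2] = -5 + 2 = -3) = -4 (attained at k = 1)
  C[2][0] = min over k of (A[2][0] + B[0][0] = 10 + 3 = 13, A[2][1] + B[1][0] = -1 + -1 = -2, A[2][2] + B[2][0] = 1 + 2 = 3) = -2 (attained at k = 1)
  C[2][1] = min over k of (A[2][0] + B[0][1] = 10 + 1 = 11, A[2][1] + B[1][1] = -1 + 2 = 1, A[2][2] + B[2][1] = 1 + 6 = 7) = 1 (attained at k = 1)
  C[2][2] = min over k of (A[2][0] + B[0][2] = 10 + -1 = 9, A[2][1] + B[1][2] = -1 + 0 = -1, A[2][2] + B[2][2] = 1 + 2 = 3) = -1 (attained at k = 1)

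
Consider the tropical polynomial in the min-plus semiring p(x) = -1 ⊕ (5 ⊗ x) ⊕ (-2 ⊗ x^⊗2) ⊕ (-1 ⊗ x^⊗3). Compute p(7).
p(7) = -1

A tropical monomial a ⊗ x^⊗i evaluates to a + i · x. Evaluating each term at x = 7:
  Term 0 contributes -1 + 0 · 7 = -1
  Term 1 contributes 5 + 1 · 7 = 12
  Term 2 contributes -2 + 2 · 7 = 12
  Term 3 contributes -1 + 3 · 7 = 20
p(7) = ⊕ of these = min[-1, 12, 12, 20] = -1.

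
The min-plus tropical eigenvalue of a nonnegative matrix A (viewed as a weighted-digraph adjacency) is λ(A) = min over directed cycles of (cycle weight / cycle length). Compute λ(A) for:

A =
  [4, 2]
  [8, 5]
λ(A) = 4

Enumerate directed cycles and compute their means (weight / length). Sample:
  cycle 0 → 0: weight = 4, length = 1, mean = 4/1 ≈ 4.000
  cycle 1 → 1: weight = 5, length = 1, mean = 5/1 ≈ 5.000
  cycle 0 → 1 → 0: weight = 10, length = 2, mean = 10/2 ≈ 5.000
  cycle 1 → 0 → 1: weight = 10, length = 2, mean = 10/2 ≈ 5.000
Minimum mean = 4.000, attained e.g. along the cycle 0 → 0 with weight 4 and length 1. So λ(A) = 4/1 = 4.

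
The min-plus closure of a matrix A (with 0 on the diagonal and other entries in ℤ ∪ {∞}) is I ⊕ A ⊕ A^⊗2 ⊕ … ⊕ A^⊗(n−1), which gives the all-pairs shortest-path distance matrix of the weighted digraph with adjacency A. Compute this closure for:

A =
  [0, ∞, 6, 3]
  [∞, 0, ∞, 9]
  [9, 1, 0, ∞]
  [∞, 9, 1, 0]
Closure =
  [0, 5, 4, 3]
  [19, 0, 10, 9]
  [9, 1, 0, 10]
  [10, 2, 1, 0]

This is the Floyd-Warshall all-pairs shortest-path computation. For each intermediate vertex k = 0, 1, …, 3, update dist[i][j] ← min(dist[i][j], dist[i][k] + dist[k][j]). The final matrix gives, for each (i, j), the minimum total weight of any directed path from i to j (possibly empty when i = j).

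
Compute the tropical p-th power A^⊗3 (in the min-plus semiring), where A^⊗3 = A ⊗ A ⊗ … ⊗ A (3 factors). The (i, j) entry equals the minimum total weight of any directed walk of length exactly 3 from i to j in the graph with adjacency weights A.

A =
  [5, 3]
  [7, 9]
A^⊗3 =
  [15, 13]
  [17, 15]

Each entry (A^⊗3)_ij equals the minimum over all length-3 walks i = v_0 → v_1 → … → v_3 = j of Σ_t A[v_t][v_{t+1}]. For example, for (i, j) = (0, 1) we minimise over 4 possible intermediate vertex sequences; the minimum is 13, attained along the walk 0 → 0 → 0 → 1.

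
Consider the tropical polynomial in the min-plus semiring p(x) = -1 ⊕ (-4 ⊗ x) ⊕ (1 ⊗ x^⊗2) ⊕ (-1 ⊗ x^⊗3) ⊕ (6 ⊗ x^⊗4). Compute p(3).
p(3) = -1

A tropical monomial a ⊗ x^⊗i evaluates to a + i · x. Evaluating each term at x = 3:
  Term 0 contributes -1 + 0 · 3 = -1
  Term 1 contributes -4 + 1 · 3 = -1
  Term 2 contributes 1 + 2 · 3 = 7
  Term 3 contributes -1 + 3 · 3 = 8
  Term 4 contributes 6 + 4 · 3 = 18
p(3) = ⊕ of these = min[-1, -1, 7, 8, 18] = -1.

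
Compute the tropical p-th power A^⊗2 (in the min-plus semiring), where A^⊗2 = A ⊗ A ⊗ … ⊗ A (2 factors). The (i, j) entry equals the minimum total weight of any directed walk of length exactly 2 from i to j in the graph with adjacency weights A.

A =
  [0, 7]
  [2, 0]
A^⊗2 =
  [0, 7]
  [2, 0]

Each entry (A^⊗2)_ij equals the minimum over all length-2 walks i = v_0 → v_1 → … → v_2 = j of Σ_t A[v_t][v_{t+1}]. For example, for (i, j) = (0, 1) we minimise over 2 possible intermediate vertex sequences; the minimum is 7, attained along the walk 0 → 0 → 1.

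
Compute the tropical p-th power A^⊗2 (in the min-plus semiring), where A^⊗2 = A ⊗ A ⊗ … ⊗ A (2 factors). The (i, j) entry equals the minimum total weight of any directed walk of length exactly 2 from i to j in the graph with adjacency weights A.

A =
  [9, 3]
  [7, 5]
A^⊗2 =
  [10, 8]
  [12, 10]

Each entry (A^⊗2)_ij equals the minimum over all length-2 walks i = v_0 → v_1 → … → v_2 = j of Σ_t A[v_t][v_{t+1}]. For example, for (i, j) = (0, 1) we minimise over 2 possible intermediate vertex sequences; the minimum is 8, attained along the walk 0 → 1 → 1.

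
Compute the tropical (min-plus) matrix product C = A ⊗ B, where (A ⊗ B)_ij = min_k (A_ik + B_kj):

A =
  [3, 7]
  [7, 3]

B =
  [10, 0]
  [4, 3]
A ⊗ B =
  [11, 3]
  [7, 6]

Apply the min-plus product entry-by-entry:
  C[0][0] = min over k of (A[0][0] + B[0][0] = 3 + 10 = 13, A[0][1] + B[1][0] = 7 + 4 = 11) = 11 (attained at k = 1)
  C[0][1] = min over k of (A[0][0] + B[0][1] = 3 + 0 = 3, A[0][1] + B[1][1] = 7 + 3 = 10) = 3 (attained at k = 0)
  C[1][0] = min over k of (A[1][0] + B[0][0] = 7 + 10 = 17, A[1][1] + B[1][0] = 3 + 4 = 7) = 7 (attained at k = 1)
  C[1][1] = min over k of (A[1][0] + B[0][1] = 7 + 0 = 7, A[1][1] + B[1][1] = 3 + 3 = 6) = 6 (attained at k = 1)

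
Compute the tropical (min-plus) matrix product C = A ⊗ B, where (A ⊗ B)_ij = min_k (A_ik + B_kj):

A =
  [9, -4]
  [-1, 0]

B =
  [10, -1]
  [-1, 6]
A ⊗ B =
  [-5, 2]
  [-1, -2]

Apply the min-plus product entry-by-entry:
  C[0][0] = min over k of (A[0][0] + B[0][0] = 9 + 10 = 19, A[0][1] + B[1][0] = -4 + -1 = -5) = -5 (attained at k = 1)
  C[0][1] = min over k of (A[0][0] + B[0][1] = 9 + -1 = 8, A[0][1] + B[1][1] = -4 + 6 = 2) = 2 (attained at k = 1)
  C[1][0] = min over k of (A[1][0] + B[0][0] = -1 + 10 = 9, A[1][1] + B[1][0] = 0 + -1 = -1) = -1 (attained at k = 1)
  C[1][1] = min over k of (A[1][0] + B[0][1] = -1 + -1 = -2, A[1][1] + B[1][1] = 0 + 6 = 6) = -2 (attained at k = 0)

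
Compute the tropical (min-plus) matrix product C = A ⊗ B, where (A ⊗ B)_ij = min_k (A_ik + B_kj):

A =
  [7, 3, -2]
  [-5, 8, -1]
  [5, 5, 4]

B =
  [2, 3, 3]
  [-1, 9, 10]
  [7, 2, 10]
A ⊗ B =
  [2, 0, 8]
  [-3, -2, -2]
  [4, 6, 8]

Apply the min-plus product entry-by-entry:
  C[0][0] = min over k of (A[0][0] + B[0][0] = 7 + 2 = 9, A[0][1] + B[1][0] = 3 + -1 = 2, A[0][2] + B[2][0] = -2 + 7 = 5) = 2 (attained at k = 1)
  C[0][1] = min over k of (A[0][0] + B[0][1] = 7 + 3 = 10, A[0][1] + B[1][1] = 3 + 9 = 12, A[0][2] + B[2][1] = -2 + 2 = 0) = 0 (attained at k = 2)
  C[0][2] = min over k of (A[0][0] + B[0][2] = 7 + 3 = 10, A[0][1] + B[1][2] = 3 + 10 = 13, A[0][2] + B[2][2] = -2 + 10 = 8) = 8 (attained at k = 2)
  C[1][0] = min over k of (A[1][0] + B[0][0] = -5 + 2 = -3, A[1][1] + B[1][0] = 8 + -1 = 7, A[1][2] + B[2][0] = -1 + 7 = 6) = -3 (attained at k = 0)
  C[1][1] = min over k of (A[1][0] + B[0][1] = -5 + 3 = -2, A[1][1] + B[1][1] = 8 + 9 = 17, A[1][2] + B[2][1] = -1 + 2 = 1) = -2 (attained at k = 0)
  C[1][2] = min over k of (A[1][0] + B[0][2] = -5 + 3 = -2, A[1][1] + B[1][2] = 8 + 10 = 18, A[1][2] + B[2][2] = -1 + 10 = 9) = -2 (attained at k = 0)
  C[2][0] = min over k of (A[2][0] + B[0][0] = 5 + 2 = 7, A[2][1] + B[1][0] = 5 + -1 = 4, A[2][2] + B[2][0] = 4 + 7 = 11) = 4 (attained at k = 1)
  C[2][1] = min over k of (A[2][0] + B[0][1] = 5 + 3 = 8, A[2][1] + B[1][1] = 5 + 9 = 14, A[2][2] + B[2][1] = 4 + 2 = 6) = 6 (attained at k = 2)
  C[2][2] = min over k of (A[2][0] + B[0][2] = 5 + 3 = 8, A[2][1] + B[1][2] = 5 + 10 = 15, A[2][2] + B[2][2] = 4 + 10 = 14) = 8 (attained at k = 0)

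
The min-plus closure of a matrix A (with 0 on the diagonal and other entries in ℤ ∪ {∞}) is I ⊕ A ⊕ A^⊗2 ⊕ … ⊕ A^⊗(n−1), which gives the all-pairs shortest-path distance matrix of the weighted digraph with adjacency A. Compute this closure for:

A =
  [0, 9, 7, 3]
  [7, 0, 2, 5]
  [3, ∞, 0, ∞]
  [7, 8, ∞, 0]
Closure =
  [0, 9, 7, 3]
  [5, 0, 2, 5]
  [3, 12, 0, 6]
  [7, 8, 10, 0]

This is the Floyd-Warshall all-pairs shortest-path computation. For each intermediate vertex k = 0, 1, …, 3, update dist[i][j] ← min(dist[i][j], dist[i][k] + dist[k][j]). The final matrix gives, for each (i, j), the minimum total weight of any directed path from i to j (possibly empty when i = j).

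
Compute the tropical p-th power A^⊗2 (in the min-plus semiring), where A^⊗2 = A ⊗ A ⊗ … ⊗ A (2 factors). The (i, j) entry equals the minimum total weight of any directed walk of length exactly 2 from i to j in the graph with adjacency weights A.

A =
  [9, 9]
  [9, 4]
A^⊗2 =
  [18, 13]
  [13, 8]

Each entry (A^⊗2)_ij equals the minimum over all length-2 walks i = v_0 → v_1 → … → v_2 = j of Σ_t A[v_t][v_{t+1}]. For example, for (i, j) = (0, 1) we minimise over 2 possible intermediate vertex sequences; the minimum is 13, attained along the walk 0 → 1 → 1.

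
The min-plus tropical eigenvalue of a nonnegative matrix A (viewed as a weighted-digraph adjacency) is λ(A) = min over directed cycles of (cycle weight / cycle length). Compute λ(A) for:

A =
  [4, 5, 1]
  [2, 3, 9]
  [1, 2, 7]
λ(A) = 1

Enumerate directed cycles and compute their means (weight / length). Sample:
  cycle 0 → 0: weight = 4, length = 1, mean = 4/1 ≈ 4.000
  cycle 1 → 1: weight = 3, length = 1, mean = 3/1 ≈ 3.000
  cycle 2 → 2: weight = 7, length = 1, mean = 7/1 ≈ 7.000
  cycle 0 → 1 → 0: weight = 7, length = 2, mean = 7/2 ≈ 3.500
  cycle 0 → 2 → 0: weight = 2, length = 2, mean = 2/2 ≈ 1.000
  cycle 1 → 0 → 1: weight = 7, length = 2, mean = 7/2 ≈ 3.500
Minimum mean = 1.000, attained e.g. along the cycle 0 → 2 → 0 with weight 2 and length 2. So λ(A) = 2/2 = 1.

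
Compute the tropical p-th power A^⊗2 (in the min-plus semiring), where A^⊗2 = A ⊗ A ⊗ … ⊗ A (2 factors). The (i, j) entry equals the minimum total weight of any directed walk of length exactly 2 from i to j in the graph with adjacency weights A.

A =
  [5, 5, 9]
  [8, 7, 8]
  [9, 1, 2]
A^⊗2 =
  [10, 10, 11]
  [13, 9, 10]
  [9, 3, 4]

Each entry (A^⊗2)_ij equals the minimum over all length-2 walks i = v_0 → v_1 → … → v_2 = j of Σ_t A[v_t][v_{t+1}]. For example, for (i, j) = (0, 2) we minimise over 3 possible intermediate vertex sequences; the minimum is 11, attained along the walk 0 → 2 → 2.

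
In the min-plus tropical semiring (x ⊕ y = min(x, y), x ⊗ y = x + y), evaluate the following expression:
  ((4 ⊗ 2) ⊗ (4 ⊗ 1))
((4 ⊗ 2) ⊗ (4 ⊗ 1)) = 11

Expand innermost to outermost. Recall ⊕ takes the minimum of its arguments and ⊗ takes their sum. Working out the expression ((4 ⊗ 2) ⊗ (4 ⊗ 1)) gives 11.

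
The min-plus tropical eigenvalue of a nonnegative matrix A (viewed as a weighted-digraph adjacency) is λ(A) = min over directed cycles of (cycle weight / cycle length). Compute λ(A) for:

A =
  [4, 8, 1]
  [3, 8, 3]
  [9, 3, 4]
λ(A) = 7/3

Enumerate directed cycles and compute their means (weight / length). Sample:
  cycle 0 → 0: weight = 4, length = 1, mean = 4/1 ≈ 4.000
  cycle 1 → 1: weight = 8, length = 1, mean = 8/1 ≈ 8.000
  cycle 2 → 2: weight = 4, length = 1, mean = 4/1 ≈ 4.000
  cycle 0 → 1 → 0: weight = 11, length = 2, mean = 11/2 ≈ 5.500
  cycle 0 → 2 → 0: weight = 10, length = 2, mean = 10/2 ≈ 5.000
  cycle 1 → 0 → 1: weight = 11, length = 2, mean = 11/2 ≈ 5.500
Minimum mean = 2.333, attained e.g. along the cycle 0 → 2 → 1 → 0 with weight 7 and length 3. So λ(A) = 7/3 = 7/3.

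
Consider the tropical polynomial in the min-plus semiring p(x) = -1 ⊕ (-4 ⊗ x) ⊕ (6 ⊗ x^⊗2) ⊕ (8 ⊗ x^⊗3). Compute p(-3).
p(-3) = -7

A tropical monomial a ⊗ x^⊗i evaluates to a + i · x. Evaluating each term at x = -3:
  Term 0 contributes -1 + 0 · -3 = -1
  Term 1 contributes -4 + 1 · -3 = -7
  Term 2 contributes 6 + 2 · -3 = 0
  Term 3 contributes 8 + 3 · -3 = -1
p(-3) = ⊕ of these = min[-1, -7, 0, -1] = -7.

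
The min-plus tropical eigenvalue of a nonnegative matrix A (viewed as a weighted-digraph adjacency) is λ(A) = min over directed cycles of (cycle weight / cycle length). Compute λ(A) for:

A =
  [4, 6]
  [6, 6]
λ(A) = 4

Enumerate directed cycles and compute their means (weight / length). Sample:
  cycle 0 → 0: weight = 4, length = 1, mean = 4/1 ≈ 4.000
  cycle 1 → 1: weight = 6, length = 1, mean = 6/1 ≈ 6.000
  cycle 0 → 1 → 0: weight = 12, length = 2, mean = 12/2 ≈ 6.000
  cycle 1 → 0 → 1: weight = 12, length = 2, mean = 12/2 ≈ 6.000
Minimum mean = 4.000, attained e.g. along the cycle 0 → 0 with weight 4 and length 1. So λ(A) = 4/1 = 4.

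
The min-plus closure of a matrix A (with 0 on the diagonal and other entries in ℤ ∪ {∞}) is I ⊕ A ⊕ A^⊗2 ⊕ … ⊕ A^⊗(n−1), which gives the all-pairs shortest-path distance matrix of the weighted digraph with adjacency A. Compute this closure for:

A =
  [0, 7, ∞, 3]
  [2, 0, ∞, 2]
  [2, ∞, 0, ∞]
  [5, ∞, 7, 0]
Closure =
  [0, 7, 10, 3]
  [2, 0, 9, 2]
  [2, 9, 0, 5]
  [5, 12, 7, 0]

This is the Floyd-Warshall all-pairs shortest-path computation. For each intermediate vertex k = 0, 1, …, 3, update dist[i][j] ← min(dist[i][j], dist[i][k] + dist[k][j]). The final matrix gives, for each (i, j), the minimum total weight of any directed path from i to j (possibly empty when i = j).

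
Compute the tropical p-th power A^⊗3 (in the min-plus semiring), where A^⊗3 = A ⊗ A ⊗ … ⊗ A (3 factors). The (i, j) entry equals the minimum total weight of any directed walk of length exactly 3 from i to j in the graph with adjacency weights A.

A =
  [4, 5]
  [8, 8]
A^⊗3 =
  [12, 13]
  [16, 17]

Each entry (A^⊗3)_ij equals the minimum over all length-3 walks i = v_0 → v_1 → … → v_3 = j of Σ_t A[v_t][v_{t+1}]. For example, for (i, j) = (0, 1) we minimise over 4 possible intermediate vertex sequences; the minimum is 13, attained along the walk 0 → 0 → 0 → 1.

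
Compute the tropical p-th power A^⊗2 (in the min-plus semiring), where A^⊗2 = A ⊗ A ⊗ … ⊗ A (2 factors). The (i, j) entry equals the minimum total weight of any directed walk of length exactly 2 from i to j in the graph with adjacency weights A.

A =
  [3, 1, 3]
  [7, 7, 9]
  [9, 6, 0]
A^⊗2 =
  [6, 4, 3]
  [10, 8, 9]
  [9, 6, 0]

Each entry (A^⊗2)_ij equals the minimum over all length-2 walks i = v_0 → v_1 → … → v_2 = j of Σ_t A[v_t][v_{t+1}]. For example, for (i, j) = (0, 2) we minimise over 3 possible intermediate vertex sequences; the minimum is 3, attained along the walk 0 → 2 → 2.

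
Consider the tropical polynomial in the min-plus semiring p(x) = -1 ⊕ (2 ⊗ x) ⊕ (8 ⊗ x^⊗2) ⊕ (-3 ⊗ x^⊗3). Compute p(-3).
p(-3) = -12

A tropical monomial a ⊗ x^⊗i evaluates to a + i · x. Evaluating each term at x = -3:
  Term 0 contributes -1 + 0 · -3 = -1
  Term 1 contributes 2 + 1 · -3 = -1
  Term 2 contributes 8 + 2 · -3 = 2
  Term 3 contributes -3 + 3 · -3 = -12
p(-3) = ⊕ of these = min[-1, -1, 2, -12] = -12.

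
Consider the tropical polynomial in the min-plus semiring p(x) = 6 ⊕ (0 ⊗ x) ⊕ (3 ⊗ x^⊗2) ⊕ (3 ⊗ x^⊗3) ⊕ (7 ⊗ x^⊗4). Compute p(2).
p(2) = 2

A tropical monomial a ⊗ x^⊗i evaluates to a + i · x. Evaluating each term at x = 2:
  Term 0 contributes 6 + 0 · 2 = 6
  Term 1 contributes 0 + 1 · 2 = 2
  Term 2 contributes 3 + 2 · 2 = 7
  Term 3 contributes 3 + 3 · 2 = 9
  Term 4 contributes 7 + 4 · 2 = 15
p(2) = ⊕ of these = min[6, 2, 7, 9, 15] = 2.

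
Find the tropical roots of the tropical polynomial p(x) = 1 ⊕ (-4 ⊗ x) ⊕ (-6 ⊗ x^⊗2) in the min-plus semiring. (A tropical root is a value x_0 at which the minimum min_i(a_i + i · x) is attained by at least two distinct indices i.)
Roots: {2, 5}

Each tropical root is a break point of the lower envelope of the lines y = a_i + i · x (there are 3 lines, with slopes 0, 1, ..., 2). Only the lines that attain the minimum somewhere contribute to roots; other lines are dominated. Here the surviving (envelope) indices are i = 2, i = 1, i = 0.
Intersections between consecutive envelope lines give the roots: for adjacent envelope indices i < j the intersection is x = (a_i − a_j) / (j − i). Reading off the sorted break points: {2, 5}.
Verification: at each break x_0, at least two indices attain the minimum of min_i(a_i + i · x_0).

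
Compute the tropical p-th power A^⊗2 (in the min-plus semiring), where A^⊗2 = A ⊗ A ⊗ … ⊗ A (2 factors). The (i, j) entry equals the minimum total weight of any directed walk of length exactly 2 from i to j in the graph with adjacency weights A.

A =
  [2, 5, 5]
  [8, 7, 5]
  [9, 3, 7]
A^⊗2 =
  [4, 7, 7]
  [10, 8, 12]
  [11, 10, 8]

Each entry (A^⊗2)_ij equals the minimum over all length-2 walks i = v_0 → v_1 → … → v_2 = j of Σ_t A[v_t][v_{t+1}]. For example, for (i, j) = (0, 2) we minimise over 3 possible intermediate vertex sequences; the minimum is 7, attained along the walk 0 → 0 → 2.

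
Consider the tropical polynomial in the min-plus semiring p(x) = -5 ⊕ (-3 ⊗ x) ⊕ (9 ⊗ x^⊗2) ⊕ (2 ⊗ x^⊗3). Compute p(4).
p(4) = -5

A tropical monomial a ⊗ x^⊗i evaluates to a + i · x. Evaluating each term at x = 4:
  Term 0 contributes -5 + 0 · 4 = -5
  Term 1 contributes -3 + 1 · 4 = 1
  Term 2 contributes 9 + 2 · 4 = 17
  Term 3 contributes 2 + 3 · 4 = 14
p(4) = ⊕ of these = min[-5, 1, 17, 14] = -5.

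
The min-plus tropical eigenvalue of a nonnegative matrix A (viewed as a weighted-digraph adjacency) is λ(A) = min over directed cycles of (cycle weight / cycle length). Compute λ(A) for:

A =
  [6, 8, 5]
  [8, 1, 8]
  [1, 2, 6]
λ(A) = 1

Enumerate directed cycles and compute their means (weight / length). Sample:
  cycle 0 → 0: weight = 6, length = 1, mean = 6/1 ≈ 6.000
  cycle 1 → 1: weight = 1, length = 1, mean = 1/1 ≈ 1.000
  cycle 2 → 2: weight = 6, length = 1, mean = 6/1 ≈ 6.000
  cycle 0 → 1 → 0: weight = 16, length = 2, mean = 16/2 ≈ 8.000
  cycle 0 → 2 → 0: weight = 6, length = 2, mean = 6/2 ≈ 3.000
  cycle 1 → 0 → 1: weight = 16, length = 2, mean = 16/2 ≈ 8.000
Minimum mean = 1.000, attained e.g. along the cycle 1 → 1 with weight 1 and length 1. So λ(A) = 1/1 = 1.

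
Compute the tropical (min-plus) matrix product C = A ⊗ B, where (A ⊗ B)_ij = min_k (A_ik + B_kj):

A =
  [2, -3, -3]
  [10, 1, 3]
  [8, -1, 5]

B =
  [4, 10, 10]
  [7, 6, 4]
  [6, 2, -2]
A ⊗ B =
  [3, -1, -5]
  [8, 5, 1]
  [6, 5, 3]

Apply the min-plus product entry-by-entry:
  C[0][0] = min over k of (A[0][0] + B[0][0] = 2 + 4 = 6, A[0][1] + B[1][0] = -3 + 7 = 4, A[0][2] + B[2][0] = -3 + 6 = 3) = 3 (attained at k = 2)
  C[0][1] = min over k of (A[0][0] + B[0][1] = 2 + 10 = 12, A[0][1] + B[1][1] = -3 + 6 = 3, A[0][2] + B[2][1] = -3 + 2 = -1) = -1 (attained at k = 2)
  C[0][2] = min over k of (A[0][0] + B[0][2] = 2 + 10 = 12, A[0][1] + B[1][2] = -3 + 4 = 1, A[0][2] + B[2][2] = -3 + -2 = -5) = -5 (attained at k = 2)
  C[1][0] = min over k of (A[1][0] + B[0][0] = 10 + 4 = 14, A[1][1] + B[1][0] = 1 + 7 = 8, A[1][2] + B[2][0] = 3 + 6 = 9) = 8 (attained at k = 1)
  C[1][1] = min over k of (A[1][0] + B[0][1] = 10 + 10 = 20, A[1][1] + B[1][1] = 1 + 6 = 7, A[1][2] + B[2][1] = 3 + 2 = 5) = 5 (attained at k = 2)
  C[1][2] = min over k of (A[1][0] + B[0][2] = 10 + 10 = 20, A[1][1] + B[1][2] = 1 + 4 = 5, A[1][2] + B[2][2] = 3 + -2 = 1) = 1 (attained at k = 2)
  C[2][0] = min over k of (A[2][0] + B[0][0] = 8 + 4 = 12, A[2][1] + B[1][0] = -1 + 7 = 6, A[2][2] + B[2][0] = 5 + 6 = 11) = 6 (attained at k = 1)
  C[2][1] = min over k of (A[2][0] + B[0][1] = 8 + 10 = 18, A[2][1] + B[1][1] = -1 + 6 = 5, A[2][2] + B[2][1] = 5 + 2 = 7) = 5 (attained at k = 1)
  C[2][2] = min over k of (A[2][0] + B[0][2] = 8 + 10 = 18, A[2][1] + B[1][2] = -1 + 4 = 3, A[2][2] + B[2][2] = 5 + -2 = 3) = 3 (attained at k = 1)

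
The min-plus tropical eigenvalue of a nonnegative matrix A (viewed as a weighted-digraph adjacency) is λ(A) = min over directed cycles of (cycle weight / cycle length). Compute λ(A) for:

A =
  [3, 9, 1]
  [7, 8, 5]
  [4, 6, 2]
λ(A) = 2

Enumerate directed cycles and compute their means (weight / length). Sample:
  cycle 0 → 0: weight = 3, length = 1, mean = 3/1 ≈ 3.000
  cycle 1 → 1: weight = 8, length = 1, mean = 8/1 ≈ 8.000
  cycle 2 → 2: weight = 2, length = 1, mean = 2/1 ≈ 2.000
  cycle 0 → 1 → 0: weight = 16, length = 2, mean = 16/2 ≈ 8.000
  cycle 0 → 2 → 0: weight = 5, length = 2, mean = 5/2 ≈ 2.500
  cycle 1 → 0 → 1: weight = 16, length = 2, mean = 16/2 ≈ 8.000
Minimum mean = 2.000, attained e.g. along the cycle 2 → 2 with weight 2 and length 1. So λ(A) = 2/1 = 2.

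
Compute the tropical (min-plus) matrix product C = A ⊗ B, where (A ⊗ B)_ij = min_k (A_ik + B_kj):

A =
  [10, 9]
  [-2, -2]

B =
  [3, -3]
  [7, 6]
A ⊗ B =
  [13, 7]
  [1, -5]

Apply the min-plus product entry-by-entry:
  C[0][0] = min over k of (A[0][0] + B[0][0] = 10 + 3 = 13, A[0][1] + B[1][0] = 9 + 7 = 16) = 13 (attained at k = 0)
  C[0][1] = min over k of (A[0][0] + B[0][1] = 10 + -3 = 7, A[0][1] + B[1][1] = 9 + 6 = 15) = 7 (attained at k = 0)
  C[1][0] = min over k of (A[1][0] + B[0][0] = -2 + 3 = 1, A[1][1] + B[1][0] = -2 + 7 = 5) = 1 (attained at k = 0)
  C[1][1] = min over k of (A[1][0] + B[0][1] = -2 + -3 = -5, A[1][1] + B[1][1] = -2 + 6 = 4) = -5 (attained at k = 0)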